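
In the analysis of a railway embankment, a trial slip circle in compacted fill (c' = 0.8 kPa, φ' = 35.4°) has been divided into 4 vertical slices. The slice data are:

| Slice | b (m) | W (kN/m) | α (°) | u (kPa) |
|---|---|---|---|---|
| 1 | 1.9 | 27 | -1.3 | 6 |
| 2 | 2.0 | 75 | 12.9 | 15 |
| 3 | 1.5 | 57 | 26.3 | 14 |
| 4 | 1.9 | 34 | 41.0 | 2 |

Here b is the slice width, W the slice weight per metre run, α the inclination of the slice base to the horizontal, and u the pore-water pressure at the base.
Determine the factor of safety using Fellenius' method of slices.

Ordinary method of slices: FS = Σ[c'·Δl_i + (W_i cosα_i − u_i·Δl_i)·tanφ'] / Σ W_i sinα_i, with Δl_i = b_i / cosα_i.
Slice 1: Δl = 1.9/cos(-1.3°) = 1.900 m; N'_1 = 27·cos(-1.3°) − 6·1.900 = 15.6; c'Δl = 1.52; W sinα = -0.6
Slice 2: Δl = 2.0/cos12.9° = 2.052 m; N'_2 = 75·cos12.9° − 15·2.052 = 42.3; c'Δl = 1.64; W sinα = 16.7
Slice 3: Δl = 1.5/cos26.3° = 1.673 m; N'_3 = 57·cos26.3° − 14·1.673 = 27.7; c'Δl = 1.34; W sinα = 25.3
Slice 4: Δl = 1.9/cos41.0° = 2.518 m; N'_4 = 34·cos41.0° − 2·2.518 = 20.6; c'Δl = 2.01; W sinα = 22.3
Σc'Δl = 6.5 kN/m; ΣN' = 106.2 kN/m; ΣW sinα = 63.7 kN/m
Resisting = 6.5 + 106.2·tan35.4° = 6.5 + 75.5 = 82.0 kN/m
FS = 82.0 / 63.7 = 1.287

FS = 1.29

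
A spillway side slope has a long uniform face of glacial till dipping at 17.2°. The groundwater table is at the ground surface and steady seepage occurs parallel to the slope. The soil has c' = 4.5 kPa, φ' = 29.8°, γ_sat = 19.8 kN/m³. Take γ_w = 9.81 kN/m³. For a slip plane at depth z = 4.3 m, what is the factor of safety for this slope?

With seepage parallel to the slope and the water table at the surface, the effective normal stress on the slip plane uses the buoyant unit weight γ' = γ_sat − γ_w while the driving shear stress uses γ_sat:
FS = [c' + γ' z cos²β tanφ'] / [γ_sat z sinβ cosβ]
γ' = 19.8 − 9.81 = 9.99 kN/m³
Numerator = 4.5 + 9.99·4.3·cos²17.2°·tan29.8° = 4.5 + 9.99·4.3·0.9126·0.5727 = 26.950 kPa
Denominator = 19.8·4.3·sin17.2°·cos17.2° = 19.8·4.3·0.2957·0.9553 = 24.051 kPa
FS = 26.950 / 24.051 = 1.121

FS = 1.12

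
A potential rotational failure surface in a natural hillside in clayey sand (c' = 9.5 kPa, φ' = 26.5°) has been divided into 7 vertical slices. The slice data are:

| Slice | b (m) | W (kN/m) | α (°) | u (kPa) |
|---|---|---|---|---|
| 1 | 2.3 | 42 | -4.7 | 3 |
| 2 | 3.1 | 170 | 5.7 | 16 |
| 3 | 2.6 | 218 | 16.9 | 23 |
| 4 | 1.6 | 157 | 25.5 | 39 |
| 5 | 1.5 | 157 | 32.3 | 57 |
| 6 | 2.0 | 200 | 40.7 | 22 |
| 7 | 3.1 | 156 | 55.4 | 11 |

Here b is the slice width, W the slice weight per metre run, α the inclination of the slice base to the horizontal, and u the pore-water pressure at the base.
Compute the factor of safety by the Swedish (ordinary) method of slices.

FS = 0.92

Ordinary method of slices: FS = Σ[c'·Δl_i + (W_i cosα_i − u_i·Δl_i)·tanφ'] / Σ W_i sinα_i, with Δl_i = b_i / cosα_i.
Slice 1: Δl = 2.3/cos(-4.7°) = 2.308 m; N'_1 = 42·cos(-4.7°) − 3·2.308 = 34.9; c'Δl = 21.92; W sinα = -3.4
Slice 2: Δl = 3.1/cos5.7° = 3.115 m; N'_2 = 170·cos5.7° − 16·3.115 = 119.3; c'Δl = 29.60; W sinα = 16.9
Slice 3: Δl = 2.6/cos16.9° = 2.717 m; N'_3 = 218·cos16.9° − 23·2.717 = 146.1; c'Δl = 25.81; W sinα = 63.4
Slice 4: Δl = 1.6/cos25.5° = 1.773 m; N'_4 = 157·cos25.5° − 39·1.773 = 72.6; c'Δl = 16.84; W sinα = 67.6
Slice 5: Δl = 1.5/cos32.3° = 1.775 m; N'_5 = 157·cos32.3° − 57·1.775 = 31.6; c'Δl = 16.86; W sinα = 83.9
Slice 6: Δl = 2.0/cos40.7° = 2.638 m; N'_6 = 200·cos40.7° − 22·2.638 = 93.6; c'Δl = 25.06; W sinα = 130.4
Slice 7: Δl = 3.1/cos55.4° = 5.459 m; N'_7 = 156·cos55.4° − 11·5.459 = 28.5; c'Δl = 51.86; W sinα = 128.4
Σc'Δl = 188.0 kN/m; ΣN' = 526.6 kN/m; ΣW sinα = 487.1 kN/m
Resisting = 188.0 + 526.6·tan26.5° = 188.0 + 262.5 = 450.5 kN/m
FS = 450.5 / 487.1 = 0.925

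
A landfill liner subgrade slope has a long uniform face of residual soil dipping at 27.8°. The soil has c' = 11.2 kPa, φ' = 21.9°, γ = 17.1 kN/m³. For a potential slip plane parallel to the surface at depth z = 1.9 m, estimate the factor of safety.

For an infinite slope with a slip plane parallel to the surface (no pore pressure): FS = [c' + γz cos²β tanφ'] / [γz sinβ cosβ].
γz = 17.1·1.9 = 32.49 kN/m²
Numerator = 11.2 + 32.49·cos²27.8°·tan21.9° = 11.2 + 32.49·0.7825·0.4020 = 21.420 kPa
Denominator = 32.49·sin27.8°·cos27.8° = 32.49·0.4664·0.8846 = 13.404 kPa
FS = 21.420 / 13.404 = 1.598

FS = 1.60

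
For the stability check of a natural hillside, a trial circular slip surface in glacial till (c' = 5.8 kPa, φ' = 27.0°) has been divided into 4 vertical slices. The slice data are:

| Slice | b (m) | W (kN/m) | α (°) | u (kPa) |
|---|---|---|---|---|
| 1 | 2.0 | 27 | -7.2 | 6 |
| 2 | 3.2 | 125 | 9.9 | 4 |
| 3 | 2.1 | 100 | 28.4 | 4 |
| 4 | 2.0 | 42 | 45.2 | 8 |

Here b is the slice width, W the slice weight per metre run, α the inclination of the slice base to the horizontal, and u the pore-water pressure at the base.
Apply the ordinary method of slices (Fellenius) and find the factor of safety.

Ordinary method of slices: FS = Σ[c'·Δl_i + (W_i cosα_i − u_i·Δl_i)·tanφ'] / Σ W_i sinα_i, with Δl_i = b_i / cosα_i.
Slice 1: Δl = 2.0/cos(-7.2°) = 2.016 m; N'_1 = 27·cos(-7.2°) − 6·2.016 = 14.7; c'Δl = 11.69; W sinα = -3.4
Slice 2: Δl = 3.2/cos9.9° = 3.248 m; N'_2 = 125·cos9.9° − 4·3.248 = 110.1; c'Δl = 18.84; W sinα = 21.5
Slice 3: Δl = 2.1/cos28.4° = 2.387 m; N'_3 = 100·cos28.4° − 4·2.387 = 78.4; c'Δl = 13.85; W sinα = 47.6
Slice 4: Δl = 2.0/cos45.2° = 2.838 m; N'_4 = 42·cos45.2° − 8·2.838 = 6.9; c'Δl = 16.46; W sinα = 29.8
Σc'Δl = 60.8 kN/m; ΣN' = 210.1 kN/m; ΣW sinα = 95.5 kN/m
Resisting = 60.8 + 210.1·tan27.0° = 60.8 + 107.1 = 167.9 kN/m
FS = 167.9 / 95.5 = 1.759

FS = 1.76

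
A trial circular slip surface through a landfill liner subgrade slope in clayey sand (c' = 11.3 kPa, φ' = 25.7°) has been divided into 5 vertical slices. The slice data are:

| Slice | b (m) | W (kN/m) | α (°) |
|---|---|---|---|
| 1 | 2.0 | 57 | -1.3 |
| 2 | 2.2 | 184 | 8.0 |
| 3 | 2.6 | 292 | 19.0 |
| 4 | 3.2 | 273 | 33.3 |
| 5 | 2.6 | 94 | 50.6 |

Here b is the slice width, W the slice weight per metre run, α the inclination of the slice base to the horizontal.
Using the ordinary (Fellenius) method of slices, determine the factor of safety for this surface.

FS = 1.62

Ordinary method of slices: FS = Σ[c'·Δl_i + (W_i cosα_i)·tanφ'] / Σ W_i sinα_i, with Δl_i = b_i / cosα_i.
Slice 1: Δl = 2.0/cos(-1.3°) = 2.001 m; N'_1 = 57·cos(-1.3°) = 57.0; c'Δl = 22.61; W sinα = -1.3
Slice 2: Δl = 2.2/cos8.0° = 2.222 m; N'_2 = 184·cos8.0° = 182.2; c'Δl = 25.10; W sinα = 25.6
Slice 3: Δl = 2.6/cos19.0° = 2.750 m; N'_3 = 292·cos19.0° = 276.1; c'Δl = 31.07; W sinα = 95.1
Slice 4: Δl = 3.2/cos33.3° = 3.829 m; N'_4 = 273·cos33.3° = 228.2; c'Δl = 43.26; W sinα = 149.9
Slice 5: Δl = 2.6/cos50.6° = 4.096 m; N'_5 = 94·cos50.6° = 59.7; c'Δl = 46.29; W sinα = 72.6
Σc'Δl = 168.3 kN/m; ΣN' = 803.1 kN/m; ΣW sinα = 341.9 kN/m
Resisting = 168.3 + 803.1·tan25.7° = 168.3 + 386.5 = 554.9 kN/m
FS = 554.9 / 341.9 = 1.623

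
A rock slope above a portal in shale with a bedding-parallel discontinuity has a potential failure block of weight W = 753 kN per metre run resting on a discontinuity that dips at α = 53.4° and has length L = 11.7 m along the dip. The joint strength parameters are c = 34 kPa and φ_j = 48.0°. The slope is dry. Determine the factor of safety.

Resolving the block weight along and normal to the plane and applying the Mohr–Coulomb strength on the joint:
N' = W cosα = 753·cos53.4° = 449.0 kN/m
Driving force T = W sinα = 753·sin53.4° = 604.5 kN/m
Resisting force R = c·L + N'·tanφ_j = 34·11.7 + 449.0·tan48.0° = 397.8 + 498.6 = 896.4 kN/m
FS = R / T = 896.4 / 604.5 = 1.483

FS = 1.48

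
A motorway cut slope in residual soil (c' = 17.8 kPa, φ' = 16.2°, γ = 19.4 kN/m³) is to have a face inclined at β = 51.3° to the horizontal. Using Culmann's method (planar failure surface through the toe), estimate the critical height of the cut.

Culmann's analysis gives the critical failure plane at α_cr = (β + φ')/2 = (51.3 + 16.2)/2 = 33.8°, and the critical height
H_c = (4c'/γ) · sinβ cosφ' / [1 − cos(β − φ')]
    = (4·17.8/19.4) · sin51.3°·cos16.2° / [1 − cos(35.1°)]
    = 3.670 · 0.7804·0.9603 / [1 − 0.8181]
    = 3.670 · 0.7494 / 0.1819
    = 15.13 m

H_c = 15.13 m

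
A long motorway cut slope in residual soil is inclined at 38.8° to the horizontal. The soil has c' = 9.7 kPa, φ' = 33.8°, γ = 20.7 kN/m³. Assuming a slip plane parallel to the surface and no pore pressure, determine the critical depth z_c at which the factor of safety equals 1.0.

z_c = 5.73 m

Setting FS = 1.00 in FS = [c' + γz cos²β tanφ'] / [γz sinβ cosβ] and solving for z:
z = c' / [γ cosβ (FS·sinβ − cosβ·tanφ')]
  = 9.7 / [20.7·cos38.8°·(1.00·sin38.8° − cos38.8°·tan33.8°)]
  = 9.7 / [20.7·0.7793·(1.00·0.6266 − 0.7793·0.6694)]
  = 9.7 / 1.6920 = 5.733 m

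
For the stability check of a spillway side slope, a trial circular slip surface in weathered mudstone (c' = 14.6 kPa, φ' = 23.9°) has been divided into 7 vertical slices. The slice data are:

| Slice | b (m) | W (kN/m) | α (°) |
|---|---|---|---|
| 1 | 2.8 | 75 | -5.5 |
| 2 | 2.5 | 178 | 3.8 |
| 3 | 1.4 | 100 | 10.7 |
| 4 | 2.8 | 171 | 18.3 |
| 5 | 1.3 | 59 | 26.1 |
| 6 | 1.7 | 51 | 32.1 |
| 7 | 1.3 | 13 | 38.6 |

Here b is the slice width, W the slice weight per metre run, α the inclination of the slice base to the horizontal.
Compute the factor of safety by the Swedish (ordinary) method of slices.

Ordinary method of slices: FS = Σ[c'·Δl_i + (W_i cosα_i)·tanφ'] / Σ W_i sinα_i, with Δl_i = b_i / cosα_i.
Slice 1: Δl = 2.8/cos(-5.5°) = 2.813 m; N'_1 = 75·cos(-5.5°) = 74.7; c'Δl = 41.07; W sinα = -7.2
Slice 2: Δl = 2.5/cos3.8° = 2.506 m; N'_2 = 178·cos3.8° = 177.6; c'Δl = 36.58; W sinα = 11.8
Slice 3: Δl = 1.4/cos10.7° = 1.425 m; N'_3 = 100·cos10.7° = 98.3; c'Δl = 20.80; W sinα = 18.6
Slice 4: Δl = 2.8/cos18.3° = 2.949 m; N'_4 = 171·cos18.3° = 162.4; c'Δl = 43.06; W sinα = 53.7
Slice 5: Δl = 1.3/cos26.1° = 1.448 m; N'_5 = 59·cos26.1° = 53.0; c'Δl = 21.14; W sinα = 26.0
Slice 6: Δl = 1.7/cos32.1° = 2.007 m; N'_6 = 51·cos32.1° = 43.2; c'Δl = 29.30; W sinα = 27.1
Slice 7: Δl = 1.3/cos38.6° = 1.663 m; N'_7 = 13·cos38.6° = 10.2; c'Δl = 24.29; W sinα = 8.1
Σc'Δl = 216.2 kN/m; ΣN' = 619.2 kN/m; ΣW sinα = 138.0 kN/m
Resisting = 216.2 + 619.2·tan23.9° = 216.2 + 274.4 = 490.6 kN/m
FS = 490.6 / 138.0 = 3.554

FS = 3.55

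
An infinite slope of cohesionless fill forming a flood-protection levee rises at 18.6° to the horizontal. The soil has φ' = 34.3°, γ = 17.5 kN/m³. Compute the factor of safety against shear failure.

For a dry cohesionless infinite slope the factor of safety is FS = tanφ' / tanβ.
FS = tan34.3° / tan18.6° = 0.6822 / 0.3365 = 2.027

FS = 2.03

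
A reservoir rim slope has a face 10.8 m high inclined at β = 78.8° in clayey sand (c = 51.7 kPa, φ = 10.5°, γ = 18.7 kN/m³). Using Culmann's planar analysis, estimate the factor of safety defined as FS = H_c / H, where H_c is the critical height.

H_c = (4c/γ) · sinβ cosφ / [1 − cos(β − φ)]
    = (4·51.7/18.7) · sin78.8°·cos10.5° / [1 − cos68.3°]
    = 11.059 · 0.9645 / 0.6303 = 16.92 m
FS = H_c / H = 16.92 / 10.8 = 1.567

FS = 1.57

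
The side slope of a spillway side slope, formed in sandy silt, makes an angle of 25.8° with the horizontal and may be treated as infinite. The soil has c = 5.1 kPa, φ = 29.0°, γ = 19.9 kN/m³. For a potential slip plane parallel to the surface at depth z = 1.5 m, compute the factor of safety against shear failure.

For an infinite slope with a slip plane parallel to the surface (no pore pressure): FS = [c + γz cos²β tanφ] / [γz sinβ cosβ].
γz = 19.9·1.5 = 29.85 kN/m²
Numerator = 5.1 + 29.85·cos²25.8°·tan29.0° = 5.1 + 29.85·0.8106·0.5543 = 18.512 kPa
Denominator = 29.85·sin25.8°·cos25.8° = 29.85·0.4352·0.9003 = 11.697 kPa
FS = 18.512 / 11.697 = 1.583

FS = 1.58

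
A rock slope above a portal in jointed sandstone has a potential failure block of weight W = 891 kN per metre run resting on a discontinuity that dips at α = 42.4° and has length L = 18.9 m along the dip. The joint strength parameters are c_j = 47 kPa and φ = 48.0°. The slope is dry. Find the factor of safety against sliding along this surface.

Resolving the block weight along and normal to the plane and applying the Mohr–Coulomb strength on the joint:
N' = W cosα = 891·cos42.4° = 658.0 kN/m
Driving force T = W sinα = 891·sin42.4° = 600.8 kN/m
Resisting force R = c_j·L + N'·tanφ = 47·18.9 + 658.0·tan48.0° = 888.3 + 730.7 = 1619.0 kN/m
FS = R / T = 1619.0 / 600.8 = 2.695

FS = 2.69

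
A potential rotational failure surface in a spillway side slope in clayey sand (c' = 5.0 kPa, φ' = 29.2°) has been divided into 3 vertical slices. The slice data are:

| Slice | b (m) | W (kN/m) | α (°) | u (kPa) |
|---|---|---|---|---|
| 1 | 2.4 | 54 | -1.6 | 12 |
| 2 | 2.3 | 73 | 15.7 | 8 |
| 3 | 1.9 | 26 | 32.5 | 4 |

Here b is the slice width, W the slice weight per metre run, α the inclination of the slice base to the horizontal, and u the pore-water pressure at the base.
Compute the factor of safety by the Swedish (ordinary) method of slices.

Ordinary method of slices: FS = Σ[c'·Δl_i + (W_i cosα_i − u_i·Δl_i)·tanφ'] / Σ W_i sinα_i, with Δl_i = b_i / cosα_i.
Slice 1: Δl = 2.4/cos(-1.6°) = 2.401 m; N'_1 = 54·cos(-1.6°) − 12·2.401 = 25.2; c'Δl = 12.00; W sinα = -1.5
Slice 2: Δl = 2.3/cos15.7° = 2.389 m; N'_2 = 73·cos15.7° − 8·2.389 = 51.2; c'Δl = 11.95; W sinα = 19.8
Slice 3: Δl = 1.9/cos32.5° = 2.253 m; N'_3 = 26·cos32.5° − 4·2.253 = 12.9; c'Δl = 11.26; W sinα = 14.0
Σc'Δl = 35.2 kN/m; ΣN' = 89.2 kN/m; ΣW sinα = 32.2 kN/m
Resisting = 35.2 + 89.2·tan29.2° = 35.2 + 49.9 = 85.1 kN/m
FS = 85.1 / 32.2 = 2.641

FS = 2.64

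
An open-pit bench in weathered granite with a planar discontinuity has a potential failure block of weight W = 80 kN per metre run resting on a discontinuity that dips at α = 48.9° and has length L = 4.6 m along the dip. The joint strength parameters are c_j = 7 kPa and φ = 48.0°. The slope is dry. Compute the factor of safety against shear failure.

FS = 1.50

Resolving the block weight along and normal to the plane and applying the Mohr–Coulomb strength on the joint:
N' = W cosα = 80·cos48.9° = 52.6 kN/m
Driving force T = W sinα = 80·sin48.9° = 60.3 kN/m
Resisting force R = c_j·L + N'·tanφ = 7·4.6 + 52.6·tan48.0° = 32.2 + 58.4 = 90.6 kN/m
FS = R / T = 90.6 / 60.3 = 1.503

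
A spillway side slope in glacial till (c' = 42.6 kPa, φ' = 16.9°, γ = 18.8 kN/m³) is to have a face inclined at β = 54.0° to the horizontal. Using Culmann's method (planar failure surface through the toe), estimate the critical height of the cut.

Culmann's analysis gives the critical failure plane at α_cr = (β + φ')/2 = (54.0 + 16.9)/2 = 35.5°, and the critical height
H_c = (4c'/γ) · sinβ cosφ' / [1 − cos(β − φ')]
    = (4·42.6/18.8) · sin54.0°·cos16.9° / [1 − cos(37.1°)]
    = 9.064 · 0.8090·0.9568 / [1 − 0.7976]
    = 9.064 · 0.7741 / 0.2024
    = 34.66 m

H_c = 34.66 m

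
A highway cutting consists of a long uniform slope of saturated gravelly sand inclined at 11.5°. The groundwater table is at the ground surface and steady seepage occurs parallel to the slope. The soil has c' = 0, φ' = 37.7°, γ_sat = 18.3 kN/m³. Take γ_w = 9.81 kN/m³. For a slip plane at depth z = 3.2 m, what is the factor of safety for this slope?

FS = 1.76

With seepage parallel to the slope and the water table at the surface, the effective normal stress on the slip plane uses the buoyant unit weight γ' = γ_sat − γ_w while the driving shear stress uses γ_sat:
FS = [c' + γ' z cos²β tanφ'] / [γ_sat z sinβ cosβ]
(For c' = 0 this reduces to FS = (γ'/γ_sat)·tanφ'/tanβ.)
γ' = 18.3 − 9.81 = 8.49 kN/m³
Numerator = 0.0 + 8.49·3.2·cos²11.5°·tan37.7° = 0.0 + 8.49·3.2·0.9603·0.7729 = 20.163 kPa
Denominator = 18.3·3.2·sin11.5°·cos11.5° = 18.3·3.2·0.1994·0.9799 = 11.441 kPa
FS = 20.163 / 11.441 = 1.762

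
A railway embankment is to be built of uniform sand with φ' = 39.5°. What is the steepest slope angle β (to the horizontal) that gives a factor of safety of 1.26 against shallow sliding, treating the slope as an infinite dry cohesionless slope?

For an infinite dry cohesionless slope FS = tanφ'/tanβ, so tanβ = tanφ' / FS.
tanβ = tan39.5° / 1.26 = 0.8243 / 1.26 = 0.6542
β = arctan(0.6542) = 33.19°

β = 33.2°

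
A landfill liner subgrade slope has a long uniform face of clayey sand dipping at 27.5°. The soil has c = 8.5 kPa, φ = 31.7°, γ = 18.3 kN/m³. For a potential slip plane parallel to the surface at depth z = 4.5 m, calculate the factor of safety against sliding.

FS = 1.44

For an infinite slope with a slip plane parallel to the surface (no pore pressure): FS = [c + γz cos²β tanφ] / [γz sinβ cosβ].
γz = 18.3·4.5 = 82.35 kN/m²
Numerator = 8.5 + 82.35·cos²27.5°·tan31.7° = 8.5 + 82.35·0.7868·0.6176 = 48.516 kPa
Denominator = 82.35·sin27.5°·cos27.5° = 82.35·0.4617·0.8870 = 33.729 kPa
FS = 48.516 / 33.729 = 1.438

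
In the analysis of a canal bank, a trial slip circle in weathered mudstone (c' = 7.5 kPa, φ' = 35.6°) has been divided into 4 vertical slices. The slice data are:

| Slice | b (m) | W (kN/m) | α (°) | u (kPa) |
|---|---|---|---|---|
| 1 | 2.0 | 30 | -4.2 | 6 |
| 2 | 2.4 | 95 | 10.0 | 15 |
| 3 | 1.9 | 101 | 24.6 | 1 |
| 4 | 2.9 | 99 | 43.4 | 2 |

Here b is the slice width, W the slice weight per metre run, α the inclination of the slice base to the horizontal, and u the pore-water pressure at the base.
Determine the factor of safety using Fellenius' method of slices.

FS = 1.95

Ordinary method of slices: FS = Σ[c'·Δl_i + (W_i cosα_i − u_i·Δl_i)·tanφ'] / Σ W_i sinα_i, with Δl_i = b_i / cosα_i.
Slice 1: Δl = 2.0/cos(-4.2°) = 2.005 m; N'_1 = 30·cos(-4.2°) − 6·2.005 = 17.9; c'Δl = 15.04; W sinα = -2.2
Slice 2: Δl = 2.4/cos10.0° = 2.437 m; N'_2 = 95·cos10.0° − 15·2.437 = 57.0; c'Δl = 18.28; W sinα = 16.5
Slice 3: Δl = 1.9/cos24.6° = 2.090 m; N'_3 = 101·cos24.6° − 1·2.090 = 89.7; c'Δl = 15.67; W sinα = 42.0
Slice 4: Δl = 2.9/cos43.4° = 3.991 m; N'_4 = 99·cos43.4° − 2·3.991 = 63.9; c'Δl = 29.93; W sinα = 68.0
Σc'Δl = 78.9 kN/m; ΣN' = 228.6 kN/m; ΣW sinα = 124.4 kN/m
Resisting = 78.9 + 228.6·tan35.6° = 78.9 + 163.6 = 242.6 kN/m
FS = 242.6 / 124.4 = 1.950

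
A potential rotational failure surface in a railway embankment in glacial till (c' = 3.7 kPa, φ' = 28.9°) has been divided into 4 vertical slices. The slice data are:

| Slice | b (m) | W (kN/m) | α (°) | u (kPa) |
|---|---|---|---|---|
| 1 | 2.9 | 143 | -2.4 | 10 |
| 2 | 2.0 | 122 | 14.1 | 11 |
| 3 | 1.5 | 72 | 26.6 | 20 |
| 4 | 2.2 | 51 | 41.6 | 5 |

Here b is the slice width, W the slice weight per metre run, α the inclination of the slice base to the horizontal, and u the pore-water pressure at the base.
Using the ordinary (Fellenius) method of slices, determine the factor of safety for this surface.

Ordinary method of slices: FS = Σ[c'·Δl_i + (W_i cosα_i − u_i·Δl_i)·tanφ'] / Σ W_i sinα_i, with Δl_i = b_i / cosα_i.
Slice 1: Δl = 2.9/cos(-2.4°) = 2.903 m; N'_1 = 143·cos(-2.4°) − 10·2.903 = 113.8; c'Δl = 10.74; W sinα = -6.0
Slice 2: Δl = 2.0/cos14.1° = 2.062 m; N'_2 = 122·cos14.1° − 11·2.062 = 95.6; c'Δl = 7.63; W sinα = 29.7
Slice 3: Δl = 1.5/cos26.6° = 1.678 m; N'_3 = 72·cos26.6° − 20·1.678 = 30.8; c'Δl = 6.21; W sinα = 32.2
Slice 4: Δl = 2.2/cos41.6° = 2.942 m; N'_4 = 51·cos41.6° − 5·2.942 = 23.4; c'Δl = 10.89; W sinα = 33.9
Σc'Δl = 35.5 kN/m; ΣN' = 263.7 kN/m; ΣW sinα = 89.8 kN/m
Resisting = 35.5 + 263.7·tan28.9° = 35.5 + 145.6 = 181.1 kN/m
FS = 181.1 / 89.8 = 2.016

FS = 2.02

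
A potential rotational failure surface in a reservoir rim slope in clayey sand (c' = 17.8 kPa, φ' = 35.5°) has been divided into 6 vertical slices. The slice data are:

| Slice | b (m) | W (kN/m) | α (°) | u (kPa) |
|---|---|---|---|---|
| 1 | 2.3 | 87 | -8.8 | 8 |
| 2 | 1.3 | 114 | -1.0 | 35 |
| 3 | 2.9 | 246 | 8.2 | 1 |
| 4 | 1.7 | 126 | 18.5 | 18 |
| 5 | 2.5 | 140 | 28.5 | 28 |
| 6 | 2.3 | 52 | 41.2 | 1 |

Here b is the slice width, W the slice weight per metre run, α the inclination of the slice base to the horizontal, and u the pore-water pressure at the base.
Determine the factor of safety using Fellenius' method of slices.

FS = 3.99

Ordinary method of slices: FS = Σ[c'·Δl_i + (W_i cosα_i − u_i·Δl_i)·tanφ'] / Σ W_i sinα_i, with Δl_i = b_i / cosα_i.
Slice 1: Δl = 2.3/cos(-8.8°) = 2.327 m; N'_1 = 87·cos(-8.8°) − 8·2.327 = 67.4; c'Δl = 41.43; W sinα = -13.3
Slice 2: Δl = 1.3/cos(-1.0°) = 1.300 m; N'_2 = 114·cos(-1.0°) − 35·1.300 = 68.5; c'Δl = 23.14; W sinα = -2.0
Slice 3: Δl = 2.9/cos8.2° = 2.930 m; N'_3 = 246·cos8.2° − 1·2.930 = 240.6; c'Δl = 52.15; W sinα = 35.1
Slice 4: Δl = 1.7/cos18.5° = 1.793 m; N'_4 = 126·cos18.5° − 18·1.793 = 87.2; c'Δl = 31.91; W sinα = 40.0
Slice 5: Δl = 2.5/cos28.5° = 2.845 m; N'_5 = 140·cos28.5° − 28·2.845 = 43.4; c'Δl = 50.64; W sinα = 66.8
Slice 6: Δl = 2.3/cos41.2° = 3.057 m; N'_6 = 52·cos41.2° − 1·3.057 = 36.1; c'Δl = 54.41; W sinα = 34.3
Σc'Δl = 253.7 kN/m; ΣN' = 543.1 kN/m; ΣW sinα = 160.8 kN/m
Resisting = 253.7 + 543.1·tan35.5° = 253.7 + 387.4 = 641.0 kN/m
FS = 641.0 / 160.8 = 3.986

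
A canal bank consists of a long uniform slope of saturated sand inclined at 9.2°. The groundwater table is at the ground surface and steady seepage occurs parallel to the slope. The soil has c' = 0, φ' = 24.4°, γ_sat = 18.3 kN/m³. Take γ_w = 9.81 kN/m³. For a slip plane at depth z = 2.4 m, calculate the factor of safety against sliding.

FS = 1.30

With seepage parallel to the slope and the water table at the surface, the effective normal stress on the slip plane uses the buoyant unit weight γ' = γ_sat − γ_w while the driving shear stress uses γ_sat:
FS = [c' + γ' z cos²β tanφ'] / [γ_sat z sinβ cosβ]
(For c' = 0 this reduces to FS = (γ'/γ_sat)·tanφ'/tanβ.)
γ' = 18.3 − 9.81 = 8.49 kN/m³
Numerator = 0.0 + 8.49·2.4·cos²9.2°·tan24.4° = 0.0 + 8.49·2.4·0.9744·0.4536 = 9.007 kPa
Denominator = 18.3·2.4·sin9.2°·cos9.2° = 18.3·2.4·0.1599·0.9871 = 6.932 kPa
FS = 9.007 / 6.932 = 1.299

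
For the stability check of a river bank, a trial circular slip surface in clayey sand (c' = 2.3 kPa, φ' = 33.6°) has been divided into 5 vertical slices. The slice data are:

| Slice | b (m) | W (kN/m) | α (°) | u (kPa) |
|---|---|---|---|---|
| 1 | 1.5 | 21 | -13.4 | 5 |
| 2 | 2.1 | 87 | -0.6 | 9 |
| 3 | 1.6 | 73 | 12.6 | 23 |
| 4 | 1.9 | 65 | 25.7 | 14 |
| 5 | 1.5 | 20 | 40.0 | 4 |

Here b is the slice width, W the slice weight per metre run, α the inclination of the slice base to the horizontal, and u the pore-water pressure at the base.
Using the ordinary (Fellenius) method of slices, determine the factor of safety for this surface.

FS = 2.38

Ordinary method of slices: FS = Σ[c'·Δl_i + (W_i cosα_i − u_i·Δl_i)·tanφ'] / Σ W_i sinα_i, with Δl_i = b_i / cosα_i.
Slice 1: Δl = 1.5/cos(-13.4°) = 1.542 m; N'_1 = 21·cos(-13.4°) − 5·1.542 = 12.7; c'Δl = 3.55; W sinα = -4.9
Slice 2: Δl = 2.1/cos(-0.6°) = 2.100 m; N'_2 = 87·cos(-0.6°) − 9·2.100 = 68.1; c'Δl = 4.83; W sinα = -0.9
Slice 3: Δl = 1.6/cos12.6° = 1.639 m; N'_3 = 73·cos12.6° − 23·1.639 = 33.5; c'Δl = 3.77; W sinα = 15.9
Slice 4: Δl = 1.9/cos25.7° = 2.109 m; N'_4 = 65·cos25.7° − 14·2.109 = 29.0; c'Δl = 4.85; W sinα = 28.2
Slice 5: Δl = 1.5/cos40.0° = 1.958 m; N'_5 = 20·cos40.0° − 4·1.958 = 7.5; c'Δl = 4.50; W sinα = 12.9
Σc'Δl = 21.5 kN/m; ΣN' = 150.9 kN/m; ΣW sinα = 51.2 kN/m
Resisting = 21.5 + 150.9·tan33.6° = 21.5 + 100.2 = 121.7 kN/m
FS = 121.7 / 51.2 = 2.378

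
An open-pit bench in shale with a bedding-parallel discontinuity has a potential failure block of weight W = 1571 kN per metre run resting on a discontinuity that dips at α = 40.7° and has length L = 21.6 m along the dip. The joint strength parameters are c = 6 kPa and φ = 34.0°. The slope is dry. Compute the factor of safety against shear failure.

Resolving the block weight along and normal to the plane and applying the Mohr–Coulomb strength on the joint:
N' = W cosα = 1571·cos40.7° = 1191.0 kN/m
Driving force T = W sinα = 1571·sin40.7° = 1024.4 kN/m
Resisting force R = c·L + N'·tanφ = 6·21.6 + 1191.0·tan34.0° = 129.6 + 803.4 = 933.0 kN/m
FS = R / T = 933.0 / 1024.4 = 0.911

FS = 0.91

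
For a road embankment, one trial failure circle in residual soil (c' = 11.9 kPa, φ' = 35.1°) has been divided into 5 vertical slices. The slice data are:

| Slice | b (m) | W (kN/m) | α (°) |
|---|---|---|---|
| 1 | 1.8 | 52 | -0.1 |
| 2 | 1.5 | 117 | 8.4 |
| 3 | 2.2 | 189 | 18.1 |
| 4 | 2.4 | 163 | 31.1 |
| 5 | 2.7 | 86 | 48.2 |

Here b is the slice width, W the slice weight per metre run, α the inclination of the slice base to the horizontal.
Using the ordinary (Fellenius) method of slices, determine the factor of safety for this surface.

FS = 2.37

Ordinary method of slices: FS = Σ[c'·Δl_i + (W_i cosα_i)·tanφ'] / Σ W_i sinα_i, with Δl_i = b_i / cosα_i.
Slice 1: Δl = 1.8/cos(-0.1°) = 1.800 m; N'_1 = 52·cos(-0.1°) = 52.0; c'Δl = 21.42; W sinα = -0.1
Slice 2: Δl = 1.5/cos8.4° = 1.516 m; N'_2 = 117·cos8.4° = 115.7; c'Δl = 18.04; W sinα = 17.1
Slice 3: Δl = 2.2/cos18.1° = 2.315 m; N'_3 = 189·cos18.1° = 179.6; c'Δl = 27.54; W sinα = 58.7
Slice 4: Δl = 2.4/cos31.1° = 2.803 m; N'_4 = 163·cos31.1° = 139.6; c'Δl = 33.35; W sinα = 84.2
Slice 5: Δl = 2.7/cos48.2° = 4.051 m; N'_5 = 86·cos48.2° = 57.3; c'Δl = 48.20; W sinα = 64.1
Σc'Δl = 148.6 kN/m; ΣN' = 544.3 kN/m; ΣW sinα = 224.0 kN/m
Resisting = 148.6 + 544.3·tan35.1° = 148.6 + 382.5 = 531.1 kN/m
FS = 531.1 / 224.0 = 2.371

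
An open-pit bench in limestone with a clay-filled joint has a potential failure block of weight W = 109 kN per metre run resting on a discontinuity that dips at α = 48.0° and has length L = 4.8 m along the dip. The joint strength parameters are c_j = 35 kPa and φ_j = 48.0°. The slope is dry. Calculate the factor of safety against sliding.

FS = 3.07

Resolving the block weight along and normal to the plane and applying the Mohr–Coulomb strength on the joint:
N' = W cosα = 109·cos48.0° = 72.9 kN/m
Driving force T = W sinα = 109·sin48.0° = 81.0 kN/m
Resisting force R = c_j·L + N'·tanφ_j = 35·4.8 + 72.9·tan48.0° = 168.0 + 81.0 = 249.0 kN/m
FS = R / T = 249.0 / 81.0 = 3.074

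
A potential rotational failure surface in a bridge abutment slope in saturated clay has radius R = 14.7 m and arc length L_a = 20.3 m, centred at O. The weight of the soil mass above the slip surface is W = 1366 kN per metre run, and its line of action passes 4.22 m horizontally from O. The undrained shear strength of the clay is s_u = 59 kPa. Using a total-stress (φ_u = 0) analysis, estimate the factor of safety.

Taking moments about the centre O, the resisting moment is provided by the undrained shear strength acting along the arc:
M_R = s_u·L_a·R = 59·20.30·14.7 = 17606.2 kN·m/m
M_D = W·d = 1366·4.22 = 5764.5 kN·m/m
FS = M_R / M_D = 17606.2 / 5764.5 = 3.054

FS = 3.05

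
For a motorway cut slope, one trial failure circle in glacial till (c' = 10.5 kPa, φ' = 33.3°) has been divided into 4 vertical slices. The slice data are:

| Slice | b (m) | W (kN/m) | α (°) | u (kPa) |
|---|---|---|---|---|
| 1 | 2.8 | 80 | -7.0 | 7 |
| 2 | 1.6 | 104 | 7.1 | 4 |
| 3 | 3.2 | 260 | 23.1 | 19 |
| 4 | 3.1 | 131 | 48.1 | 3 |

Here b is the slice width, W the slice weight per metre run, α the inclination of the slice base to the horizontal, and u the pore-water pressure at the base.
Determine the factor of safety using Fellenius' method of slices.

Ordinary method of slices: FS = Σ[c'·Δl_i + (W_i cosα_i − u_i·Δl_i)·tanφ'] / Σ W_i sinα_i, with Δl_i = b_i / cosα_i.
Slice 1: Δl = 2.8/cos(-7.0°) = 2.821 m; N'_1 = 80·cos(-7.0°) − 7·2.821 = 59.7; c'Δl = 29.62; W sinα = -9.7
Slice 2: Δl = 1.6/cos7.1° = 1.612 m; N'_2 = 104·cos7.1° − 4·1.612 = 96.8; c'Δl = 16.93; W sinα = 12.9
Slice 3: Δl = 3.2/cos23.1° = 3.479 m; N'_3 = 260·cos23.1° − 19·3.479 = 173.1; c'Δl = 36.53; W sinα = 102.0
Slice 4: Δl = 3.1/cos48.1° = 4.642 m; N'_4 = 131·cos48.1° − 3·4.642 = 73.6; c'Δl = 48.74; W sinα = 97.5
Σc'Δl = 131.8 kN/m; ΣN' = 403.0 kN/m; ΣW sinα = 202.6 kN/m
Resisting = 131.8 + 403.0·tan33.3° = 131.8 + 264.7 = 396.6 kN/m
FS = 396.6 / 202.6 = 1.957

FS = 1.96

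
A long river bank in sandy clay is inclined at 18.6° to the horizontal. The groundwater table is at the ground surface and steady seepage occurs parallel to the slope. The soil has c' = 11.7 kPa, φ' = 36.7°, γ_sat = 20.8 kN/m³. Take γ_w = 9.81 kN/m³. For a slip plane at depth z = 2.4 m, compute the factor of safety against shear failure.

FS = 1.95

With seepage parallel to the slope and the water table at the surface, the effective normal stress on the slip plane uses the buoyant unit weight γ' = γ_sat − γ_w while the driving shear stress uses γ_sat:
FS = [c' + γ' z cos²β tanφ'] / [γ_sat z sinβ cosβ]
γ' = 20.8 − 9.81 = 10.99 kN/m³
Numerator = 11.7 + 10.99·2.4·cos²18.6°·tan36.7° = 11.7 + 10.99·2.4·0.8983·0.7454 = 29.360 kPa
Denominator = 20.8·2.4·sin18.6°·cos18.6° = 20.8·2.4·0.3190·0.9478 = 15.091 kPa
FS = 29.360 / 15.091 = 1.946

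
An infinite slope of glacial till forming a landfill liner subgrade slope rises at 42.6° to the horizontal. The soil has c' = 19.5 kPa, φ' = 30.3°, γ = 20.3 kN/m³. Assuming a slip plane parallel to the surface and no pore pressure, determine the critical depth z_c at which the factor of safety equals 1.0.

Setting FS = 1.00 in FS = [c' + γz cos²β tanφ'] / [γz sinβ cosβ] and solving for z:
z = c' / [γ cosβ (FS·sinβ − cosβ·tanφ')]
  = 19.5 / [20.3·cos42.6°·(1.00·sin42.6° − cos42.6°·tan30.3°)]
  = 19.5 / [20.3·0.7361·(1.00·0.6769 − 0.7361·0.5844)]
  = 19.5 / 3.6869 = 5.289 m

z_c = 5.29 m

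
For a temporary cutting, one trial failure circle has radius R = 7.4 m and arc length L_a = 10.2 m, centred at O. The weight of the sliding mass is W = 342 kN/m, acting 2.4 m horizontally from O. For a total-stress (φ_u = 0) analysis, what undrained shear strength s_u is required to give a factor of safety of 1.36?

FS = s_u·L_a·R / (W·d), so s_u = FS·W·d / (L_a·R).
s_u = 1.36·342·2.4 / (10.20·7.4) = 1116.3 / 75.48 = 14.79 kPa

s_u = 14.8 kPa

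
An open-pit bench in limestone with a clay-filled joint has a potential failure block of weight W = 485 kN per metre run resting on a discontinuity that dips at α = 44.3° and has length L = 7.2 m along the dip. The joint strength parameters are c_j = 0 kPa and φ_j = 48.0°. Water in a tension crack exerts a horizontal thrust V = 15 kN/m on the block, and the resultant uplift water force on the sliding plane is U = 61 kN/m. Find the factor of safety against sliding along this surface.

Resolving the block weight along and normal to the plane and applying the Mohr–Coulomb strength on the joint:
N' = W cosα − U − V sinα = 485·cos44.3° − 61 − 15·sin44.3° = 275.6 kN/m
Driving force T = W sinα + V cosα = 485·sin44.3° + 15·cos44.3° = 349.5 kN/m
Resisting force R = c_j·L + N'·tanφ_j = 0·7.2 + 275.6·tan48.0° = 0.0 + 306.1 = 306.1 kN/m
FS = R / T = 306.1 / 349.5 = 0.876

FS = 0.88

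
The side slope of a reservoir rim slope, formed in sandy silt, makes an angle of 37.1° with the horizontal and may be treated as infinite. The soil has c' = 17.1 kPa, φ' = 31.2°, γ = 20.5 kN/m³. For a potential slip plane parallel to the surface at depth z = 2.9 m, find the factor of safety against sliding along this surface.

FS = 1.40

For an infinite slope with a slip plane parallel to the surface (no pore pressure): FS = [c' + γz cos²β tanφ'] / [γz sinβ cosβ].
γz = 20.5·2.9 = 59.45 kN/m²
Numerator = 17.1 + 59.45·cos²37.1°·tan31.2° = 17.1 + 59.45·0.6361·0.6056 = 40.004 kPa
Denominator = 59.45·sin37.1°·cos37.1° = 59.45·0.6032·0.7976 = 28.602 kPa
FS = 40.004 / 28.602 = 1.399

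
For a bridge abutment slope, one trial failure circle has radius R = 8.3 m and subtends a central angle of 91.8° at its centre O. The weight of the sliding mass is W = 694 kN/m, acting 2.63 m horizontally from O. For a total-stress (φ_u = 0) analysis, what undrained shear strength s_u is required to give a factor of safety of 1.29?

s_u = 21.3 kPa

FS = s_u·L_a·R / (W·d), so s_u = FS·W·d / (L_a·R).
Arc length L_a = R·θ = 8.3·(91.8°·π/180) = 8.3·1.6022 = 13.30 m
s_u = 1.29·694·2.63 / (13.30·8.3) = 2354.5 / 110.38 = 21.33 kPa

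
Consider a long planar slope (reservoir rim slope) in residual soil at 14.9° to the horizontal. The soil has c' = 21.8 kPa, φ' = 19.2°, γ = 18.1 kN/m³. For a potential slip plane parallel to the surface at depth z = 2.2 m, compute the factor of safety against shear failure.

FS = 3.51

For an infinite slope with a slip plane parallel to the surface (no pore pressure): FS = [c' + γz cos²β tanφ'] / [γz sinβ cosβ].
γz = 18.1·2.2 = 39.82 kN/m²
Numerator = 21.8 + 39.82·cos²14.9°·tan19.2° = 21.8 + 39.82·0.9339·0.3482 = 34.750 kPa
Denominator = 39.82·sin14.9°·cos14.9° = 39.82·0.2571·0.9664 = 9.895 kPa
FS = 34.750 / 9.895 = 3.512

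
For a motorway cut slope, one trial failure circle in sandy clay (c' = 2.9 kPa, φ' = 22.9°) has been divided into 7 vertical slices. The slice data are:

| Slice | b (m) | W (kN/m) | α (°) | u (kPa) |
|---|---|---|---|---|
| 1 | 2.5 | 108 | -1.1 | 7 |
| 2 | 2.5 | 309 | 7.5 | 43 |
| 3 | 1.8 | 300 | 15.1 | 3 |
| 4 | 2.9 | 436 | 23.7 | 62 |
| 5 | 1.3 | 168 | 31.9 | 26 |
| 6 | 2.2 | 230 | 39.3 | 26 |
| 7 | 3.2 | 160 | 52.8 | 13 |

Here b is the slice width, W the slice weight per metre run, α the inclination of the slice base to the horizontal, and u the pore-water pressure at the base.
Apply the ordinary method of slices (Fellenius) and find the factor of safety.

FS = 0.74

Ordinary method of slices: FS = Σ[c'·Δl_i + (W_i cosα_i − u_i·Δl_i)·tanφ'] / Σ W_i sinα_i, with Δl_i = b_i / cosα_i.
Slice 1: Δl = 2.5/cos(-1.1°) = 2.500 m; N'_1 = 108·cos(-1.1°) − 7·2.500 = 90.5; c'Δl = 7.25; W sinα = -2.1
Slice 2: Δl = 2.5/cos7.5° = 2.522 m; N'_2 = 309·cos7.5° − 43·2.522 = 197.9; c'Δl = 7.31; W sinα = 40.3
Slice 3: Δl = 1.8/cos15.1° = 1.864 m; N'_3 = 300·cos15.1° − 3·1.864 = 284.0; c'Δl = 5.41; W sinα = 78.2
Slice 4: Δl = 2.9/cos23.7° = 3.167 m; N'_4 = 436·cos23.7° − 62·3.167 = 202.9; c'Δl = 9.18; W sinα = 175.2
Slice 5: Δl = 1.3/cos31.9° = 1.531 m; N'_5 = 168·cos31.9° − 26·1.531 = 102.8; c'Δl = 4.44; W sinα = 88.8
Slice 6: Δl = 2.2/cos39.3° = 2.843 m; N'_6 = 230·cos39.3° − 26·2.843 = 104.1; c'Δl = 8.24; W sinα = 145.7
Slice 7: Δl = 3.2/cos52.8° = 5.293 m; N'_7 = 160·cos52.8° − 13·5.293 = 27.9; c'Δl = 15.35; W sinα = 127.4
Σc'Δl = 57.2 kN/m; ΣN' = 1010.1 kN/m; ΣW sinα = 653.6 kN/m
Resisting = 57.2 + 1010.1·tan22.9° = 57.2 + 426.7 = 483.9 kN/m
FS = 483.9 / 653.6 = 0.740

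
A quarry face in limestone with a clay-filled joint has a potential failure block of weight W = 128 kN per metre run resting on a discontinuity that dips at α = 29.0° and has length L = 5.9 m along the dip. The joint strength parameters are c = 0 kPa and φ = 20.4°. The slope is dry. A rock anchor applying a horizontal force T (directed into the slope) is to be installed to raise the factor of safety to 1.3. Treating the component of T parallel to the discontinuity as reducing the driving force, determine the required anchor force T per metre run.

Resolving forces along and normal to the sliding plane, with the horizontal anchor force T adding T·sinα to the effective normal force and T·cosα acting up the plane against the driving force:
FS = [cL + (W cosα + T sinα) tanφ] / [W sinα − T cosα]
Without the anchor: N' = 112.0 kN/m, driving T_d = 62.1 kN/m, resisting R = 0·5.9 + 112.0·tan20.4° = 41.6 kN/m, FS = 0.67.
Setting FS = 1.3 and solving for T:
1.3·(62.1 − T cos29.0°) = 41.6 + T sin29.0°·tan20.4°
T·(sin29.0°·tan20.4° + 1.3·cos29.0°) = 1.3·62.1 − 41.6
T·(0.4848·0.3719 + 1.3·0.8746) = 80.7 − 41.6 = 39.0
T·1.3173 = 39.0
T = 29.6 kN/m

T = 30 kN/m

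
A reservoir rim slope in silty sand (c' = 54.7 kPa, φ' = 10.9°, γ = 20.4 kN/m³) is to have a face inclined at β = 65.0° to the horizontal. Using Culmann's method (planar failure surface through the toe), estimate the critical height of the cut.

Culmann's analysis gives the critical failure plane at α_cr = (β + φ')/2 = (65.0 + 10.9)/2 = 38.0°, and the critical height
H_c = (4c'/γ) · sinβ cosφ' / [1 − cos(β − φ')]
    = (4·54.7/20.4) · sin65.0°·cos10.9° / [1 − cos(54.1°)]
    = 10.725 · 0.9063·0.9820 / [1 − 0.5864]
    = 10.725 · 0.8900 / 0.4136
    = 23.08 m

H_c = 23.08 m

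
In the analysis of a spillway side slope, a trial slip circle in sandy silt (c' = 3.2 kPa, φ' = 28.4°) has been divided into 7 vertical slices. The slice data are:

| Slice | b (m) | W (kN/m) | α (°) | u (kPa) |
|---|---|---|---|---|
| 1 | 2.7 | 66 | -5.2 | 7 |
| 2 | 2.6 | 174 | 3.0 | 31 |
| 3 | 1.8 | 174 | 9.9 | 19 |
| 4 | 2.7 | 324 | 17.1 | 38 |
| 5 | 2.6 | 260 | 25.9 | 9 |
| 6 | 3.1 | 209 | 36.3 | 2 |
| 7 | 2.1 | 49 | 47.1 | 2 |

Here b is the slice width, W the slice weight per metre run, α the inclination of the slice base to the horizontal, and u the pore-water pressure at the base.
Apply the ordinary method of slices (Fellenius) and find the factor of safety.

Ordinary method of slices: FS = Σ[c'·Δl_i + (W_i cosα_i − u_i·Δl_i)·tanφ'] / Σ W_i sinα_i, with Δl_i = b_i / cosα_i.
Slice 1: Δl = 2.7/cos(-5.2°) = 2.711 m; N'_1 = 66·cos(-5.2°) − 7·2.711 = 46.8; c'Δl = 8.68; W sinα = -6.0
Slice 2: Δl = 2.6/cos3.0° = 2.604 m; N'_2 = 174·cos3.0° − 31·2.604 = 93.1; c'Δl = 8.33; W sinα = 9.1
Slice 3: Δl = 1.8/cos9.9° = 1.827 m; N'_3 = 174·cos9.9° − 19·1.827 = 136.7; c'Δl = 5.85; W sinα = 29.9
Slice 4: Δl = 2.7/cos17.1° = 2.825 m; N'_4 = 324·cos17.1° − 38·2.825 = 202.3; c'Δl = 9.04; W sinα = 95.3
Slice 5: Δl = 2.6/cos25.9° = 2.890 m; N'_5 = 260·cos25.9° − 9·2.890 = 207.9; c'Δl = 9.25; W sinα = 113.6
Slice 6: Δl = 3.1/cos36.3° = 3.846 m; N'_6 = 209·cos36.3° − 2·3.846 = 160.7; c'Δl = 12.31; W sinα = 123.7
Slice 7: Δl = 2.1/cos47.1° = 3.085 m; N'_7 = 49·cos47.1° − 2·3.085 = 27.2; c'Δl = 9.87; W sinα = 35.9
Σc'Δl = 63.3 kN/m; ΣN' = 874.6 kN/m; ΣW sinα = 401.5 kN/m
Resisting = 63.3 + 874.6·tan28.4° = 63.3 + 472.9 = 536.2 kN/m
FS = 536.2 / 401.5 = 1.336

FS = 1.34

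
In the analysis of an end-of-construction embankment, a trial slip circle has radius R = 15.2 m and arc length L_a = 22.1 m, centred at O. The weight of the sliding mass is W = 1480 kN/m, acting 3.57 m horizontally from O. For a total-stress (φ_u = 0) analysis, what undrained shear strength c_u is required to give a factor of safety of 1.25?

c_u = 19.7 kPa

FS = c_u·L_a·R / (W·d), so c_u = FS·W·d / (L_a·R).
c_u = 1.25·1480·3.57 / (22.10·15.2) = 6604.5 / 335.92 = 19.66 kPa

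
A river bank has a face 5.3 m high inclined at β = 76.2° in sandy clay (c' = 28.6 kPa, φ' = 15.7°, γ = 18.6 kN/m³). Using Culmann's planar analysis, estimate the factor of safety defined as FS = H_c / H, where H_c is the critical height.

H_c = (4c'/γ) · sinβ cosφ' / [1 − cos(β − φ')]
    = (4·28.6/18.6) · sin76.2°·cos15.7° / [1 − cos60.5°]
    = 6.151 · 0.9349 / 0.5076 = 11.33 m
FS = H_c / H = 11.33 / 5.3 = 2.137

FS = 2.14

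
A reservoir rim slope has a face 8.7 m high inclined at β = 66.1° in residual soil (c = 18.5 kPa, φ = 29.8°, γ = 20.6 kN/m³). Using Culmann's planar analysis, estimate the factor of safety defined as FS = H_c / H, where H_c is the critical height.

H_c = (4c/γ) · sinβ cosφ / [1 − cos(β − φ)]
    = (4·18.5/20.6) · sin66.1°·cos29.8° / [1 − cos36.3°]
    = 3.592 · 0.7934 / 0.1941 = 14.68 m
FS = H_c / H = 14.68 / 8.7 = 1.688

FS = 1.69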